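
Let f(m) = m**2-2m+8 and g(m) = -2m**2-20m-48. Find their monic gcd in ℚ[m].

1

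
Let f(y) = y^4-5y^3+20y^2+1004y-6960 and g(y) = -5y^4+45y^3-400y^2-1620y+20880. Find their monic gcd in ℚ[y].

y^3-15y^2+170y-696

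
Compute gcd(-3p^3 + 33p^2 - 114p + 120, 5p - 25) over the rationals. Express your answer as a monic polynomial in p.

p - 5

Euclidean algorithm in ℚ[p]:
  -3p^3 + 33p^2 - 114p + 120 = (-(3/5)p^2 + (18/5)p - 24/5)(5p - 25) + (0)
Last nonzero remainder: 5p - 25. Dividing through by 5 gives the monic gcd p - 5.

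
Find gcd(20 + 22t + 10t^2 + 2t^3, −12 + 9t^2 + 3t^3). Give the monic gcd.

Repeated division with remainder:
  2t^3 + 10t^2 + 22t + 20 = (2/3)(3t^3 + 9t^2 − 12) + (4t^2 + 22t + 28)
  3t^3 + 9t^2 − 12 = ((3/4)t − 15/8)(4t^2 + 22t + 28) + ((81/4)t + 81/2)
  4t^2 + 22t + 28 = ((16/81)t + 56/81)((81/4)t + 81/2) + (0)
Last nonzero remainder: (81/4)t + 81/2. Dividing through by 81/4 gives the monic gcd t + 2.

2 + t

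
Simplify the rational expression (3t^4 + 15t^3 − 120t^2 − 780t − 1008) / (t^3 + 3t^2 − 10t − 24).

By polynomial division,
  3t^4 + 15t^3 − 120t^2 − 780t − 1008 = (3t + 6)(t^3 + 3t^2 − 10t − 24) + (−108t^2 − 648t − 864)
  t^3 + 3t^2 − 10t − 24 = (−(1/108)t + 1/36)(−108t^2 − 648t − 864) + (0)
Last nonzero remainder: −108t^2 − 648t − 864. Dividing through by −108 gives the monic gcd t^2 + 6t + 8.
Cancel t^2 + 6t + 8 from numerator and denominator to get the reduced form.

(3t^2 − 3t − 126)/(t − 3)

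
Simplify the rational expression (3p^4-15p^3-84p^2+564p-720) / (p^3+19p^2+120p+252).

Apply the Euclidean algorithm:
  3p^4-15p^3-84p^2+564p-720 = (3p-72)(p^3+19p^2+120p+252) + (924p^2+8448p+17424)
  p^3+19p^2+120p+252 = ((1/924)p+23/2156)(924p^2+8448p+17424) + ((540/49)p+3240/49)
  924p^2+8448p+17424 = ((3773/45)p+11858/45)((540/49)p+3240/49) + (0)
Last nonzero remainder: (540/49)p+3240/49. Dividing through by 540/49 gives the monic gcd p+6.
Cancel p+6 from numerator and denominator to get the reduced form.

(3p^3-33p^2+114p-120)/(p^2+13p+42)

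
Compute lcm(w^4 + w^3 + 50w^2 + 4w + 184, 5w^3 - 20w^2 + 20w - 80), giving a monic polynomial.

Apply the Euclidean algorithm:
  w^4 + w^3 + 50w^2 + 4w + 184 = ((1/5)w + 1)(5w^3 - 20w^2 + 20w - 80) + (66w^2 + 264)
  5w^3 - 20w^2 + 20w - 80 = ((5/66)w - 10/33)(66w^2 + 264) + (0)
Last nonzero remainder: 66w^2 + 264. Dividing through by 66 gives the monic gcd w^2 + 4.
Then lcm(f, g) = f·g / gcd(f, g); expanding and making the result monic gives the answer.

w^5 - 3w^4 + 46w^3 - 196w^2 + 168w - 736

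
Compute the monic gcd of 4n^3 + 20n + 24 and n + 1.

n + 1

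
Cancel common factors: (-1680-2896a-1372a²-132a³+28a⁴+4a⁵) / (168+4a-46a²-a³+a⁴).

(20+24a+4a²)/(-2+a)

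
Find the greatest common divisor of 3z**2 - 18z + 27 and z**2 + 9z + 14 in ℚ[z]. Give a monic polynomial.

Euclidean algorithm in ℚ[z]:
  3z**2 - 18z + 27 = (3)(z**2 + 9z + 14) + (-45z - 15)
  z**2 + 9z + 14 = (-(1/45)z - 26/135)(-45z - 15) + (100/9)
  -45z - 15 = (-(81/20)z - 27/20)(100/9) + (0)
The last nonzero remainder is the constant 100/9, so the polynomials are coprime and gcd = 1.

1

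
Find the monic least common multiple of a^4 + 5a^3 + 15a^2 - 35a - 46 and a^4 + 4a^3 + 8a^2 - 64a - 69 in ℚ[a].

Repeated division with remainder:
  a^4 + 5a^3 + 15a^2 - 35a - 46 = (a^4 + 4a^3 + 8a^2 - 64a - 69) + (a^3 + 7a^2 + 29a + 23)
  a^4 + 4a^3 + 8a^2 - 64a - 69 = (a - 3)(a^3 + 7a^2 + 29a + 23) + (0)
The last nonzero remainder a^3 + 7a^2 + 29a + 23 is already monic.
Then lcm(f, g) = f·g / gcd(f, g); expanding and making the result monic gives the answer.

a^5 + 2a^4 - 80a^2 + 59a + 138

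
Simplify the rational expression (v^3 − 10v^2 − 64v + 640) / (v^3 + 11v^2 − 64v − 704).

Euclidean algorithm in ℚ[v]:
  v^3 − 10v^2 − 64v + 640 = (v^3 + 11v^2 − 64v − 704) + (−21v^2 + 1344)
  v^3 + 11v^2 − 64v − 704 = (−(1/21)v − 11/21)(−21v^2 + 1344) + (0)
Last nonzero remainder: −21v^2 + 1344. Dividing through by −21 gives the monic gcd v^2 − 64.
Cancel v^2 − 64 from numerator and denominator to get the reduced form.

(v − 10)/(v + 11)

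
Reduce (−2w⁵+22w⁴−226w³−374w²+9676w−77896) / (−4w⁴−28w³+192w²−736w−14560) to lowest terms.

(w²−8w+107)/(2w+20)

Repeated division with remainder:
  −2w⁵+22w⁴−226w³−374w²+9676w−77896 = ((1/2)w−9)(−4w⁴−28w³+192w²−736w−14560) + (−574w³+1722w²+10332w−208936)
  −4w⁴−28w³+192w²−736w−14560 = ((2/287)w+20/287)(−574w³+1722w²+10332w−208936) + (0)
Last nonzero remainder: −574w³+1722w²+10332w−208936. Dividing through by −574 gives the monic gcd w³−3w²−18w+364.
Cancel w³−3w²−18w+364 from numerator and denominator to get the reduced form.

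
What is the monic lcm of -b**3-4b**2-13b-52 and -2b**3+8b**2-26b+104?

b**4-3b**2-208

Apply the Euclidean algorithm:
  -b**3-4b**2-13b-52 = (1/2)(-2b**3+8b**2-26b+104) + (-8b**2-104)
  -2b**3+8b**2-26b+104 = ((1/4)b-1)(-8b**2-104) + (0)
Last nonzero remainder: -8b**2-104. Dividing through by -8 gives the monic gcd b**2+13.
Then lcm(f, g) = f·g / gcd(f, g); expanding and making the result monic gives the answer.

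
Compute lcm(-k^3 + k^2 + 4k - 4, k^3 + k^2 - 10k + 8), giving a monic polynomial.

k^4 + 3k^3 - 8k^2 - 12k + 16

Apply the Euclidean algorithm:
  -k^3 + k^2 + 4k - 4 = (-1)(k^3 + k^2 - 10k + 8) + (2k^2 - 6k + 4)
  k^3 + k^2 - 10k + 8 = ((1/2)k + 2)(2k^2 - 6k + 4) + (0)
Last nonzero remainder: 2k^2 - 6k + 4. Dividing through by 2 gives the monic gcd k^2 - 3k + 2.
Then lcm(f, g) = f·g / gcd(f, g); expanding and making the result monic gives the answer.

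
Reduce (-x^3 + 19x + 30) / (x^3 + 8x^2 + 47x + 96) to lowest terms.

By polynomial division,
  -x^3 + 19x + 30 = (-1)(x^3 + 8x^2 + 47x + 96) + (8x^2 + 66x + 126)
  x^3 + 8x^2 + 47x + 96 = ((1/8)x - 1/32)(8x^2 + 66x + 126) + ((533/16)x + 1599/16)
  8x^2 + 66x + 126 = ((128/533)x + 672/533)((533/16)x + 1599/16) + (0)
Last nonzero remainder: (533/16)x + 1599/16. Dividing through by 533/16 gives the monic gcd x + 3.
Cancel x + 3 from numerator and denominator to get the reduced form.

(-x^2 + 3x + 10)/(x^2 + 5x + 32)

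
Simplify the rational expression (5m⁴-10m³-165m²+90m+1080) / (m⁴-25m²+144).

(5m-30)/(m-4)

Repeated division with remainder:
  5m⁴-10m³-165m²+90m+1080 = (5)(m⁴-25m²+144) + (-10m³-40m²+90m+360)
  m⁴-25m²+144 = (-(1/10)m+2/5)(-10m³-40m²+90m+360) + (0)
Last nonzero remainder: -10m³-40m²+90m+360. Dividing through by -10 gives the monic gcd m³+4m²-9m-36.
Cancel m³+4m²-9m-36 from numerator and denominator to get the reduced form.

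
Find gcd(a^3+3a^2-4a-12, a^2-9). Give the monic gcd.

a+3

By polynomial division,
  a^3+3a^2-4a-12 = (a+3)(a^2-9) + (5a+15)
  a^2-9 = ((1/5)a-3/5)(5a+15) + (0)
Last nonzero remainder: 5a+15. Dividing through by 5 gives the monic gcd a+3.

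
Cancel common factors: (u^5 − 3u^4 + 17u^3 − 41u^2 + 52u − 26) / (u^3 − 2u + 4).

Euclidean algorithm in ℚ[u]:
  u^5 − 3u^4 + 17u^3 − 41u^2 + 52u − 26 = (u^2 − 3u + 19)(u^3 − 2u + 4) + (−51u^2 + 102u − 102)
  u^3 − 2u + 4 = (−(1/51)u − 2/51)(−51u^2 + 102u − 102) + (0)
Last nonzero remainder: −51u^2 + 102u − 102. Dividing through by −51 gives the monic gcd u^2 − 2u + 2.
Cancel u^2 − 2u + 2 from numerator and denominator to get the reduced form.

(u^3 − u^2 + 13u − 13)/(u + 2)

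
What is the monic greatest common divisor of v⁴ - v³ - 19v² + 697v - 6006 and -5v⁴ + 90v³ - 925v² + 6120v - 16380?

Apply the Euclidean algorithm:
  v⁴ - v³ - 19v² + 697v - 6006 = (-1/5)(-5v⁴ + 90v³ - 925v² + 6120v - 16380) + (17v³ - 204v² + 1921v - 9282)
  -5v⁴ + 90v³ - 925v² + 6120v - 16380 = (-(5/17)v + 30/17)(17v³ - 204v² + 1921v - 9282) + (0)
Last nonzero remainder: 17v³ - 204v² + 1921v - 9282. Dividing through by 17 gives the monic gcd v³ - 12v² + 113v - 546.

v³ - 12v² + 113v - 546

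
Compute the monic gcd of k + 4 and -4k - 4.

Apply the Euclidean algorithm:
  k + 4 = (-1/4)(-4k - 4) + (3)
  -4k - 4 = (-(4/3)k - 4/3)(3) + (0)
The last nonzero remainder is the constant 3, so the polynomials are coprime and gcd = 1.

1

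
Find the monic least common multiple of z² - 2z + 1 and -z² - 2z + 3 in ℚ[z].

z³ + z² - 5z + 3

Euclidean algorithm in ℚ[z]:
  z² - 2z + 1 = (-1)(-z² - 2z + 3) + (-4z + 4)
  -z² - 2z + 3 = ((1/4)z + 3/4)(-4z + 4) + (0)
Last nonzero remainder: -4z + 4. Dividing through by -4 gives the monic gcd z - 1.
Then lcm(f, g) = f·g / gcd(f, g); expanding and making the result monic gives the answer.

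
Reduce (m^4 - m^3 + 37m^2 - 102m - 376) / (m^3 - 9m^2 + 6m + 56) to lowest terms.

(m^2 + m + 47)/(m - 7)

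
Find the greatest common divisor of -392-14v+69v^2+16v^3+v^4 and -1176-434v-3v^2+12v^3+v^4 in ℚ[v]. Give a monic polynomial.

196+105v+18v^2+v^3

Euclidean algorithm in ℚ[v]:
  v^4+16v^3+69v^2-14v-392 = (v^4+12v^3-3v^2-434v-1176) + (4v^3+72v^2+420v+784)
  v^4+12v^3-3v^2-434v-1176 = ((1/4)v-3/2)(4v^3+72v^2+420v+784) + (0)
Last nonzero remainder: 4v^3+72v^2+420v+784. Dividing through by 4 gives the monic gcd v^3+18v^2+105v+196.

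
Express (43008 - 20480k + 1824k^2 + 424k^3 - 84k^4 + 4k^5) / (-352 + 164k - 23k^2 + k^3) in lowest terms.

(1344 - 136k - 36k^2 + 4k^3)/(-11 + k)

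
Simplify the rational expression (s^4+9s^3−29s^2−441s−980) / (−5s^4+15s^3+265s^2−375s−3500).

(−s−7)/(5s−25)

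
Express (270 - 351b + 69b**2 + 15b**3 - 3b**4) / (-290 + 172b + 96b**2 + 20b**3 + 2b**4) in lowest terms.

(-54 + 27b - 3b**2)/(58 + 12b + 2b**2)

By polynomial division,
  -3b**4 + 15b**3 + 69b**2 - 351b + 270 = (-3/2)(2b**4 + 20b**3 + 96b**2 + 172b - 290) + (45b**3 + 213b**2 - 93b - 165)
  2b**4 + 20b**3 + 96b**2 + 172b - 290 = ((2/45)b + 158/675)(45b**3 + 213b**2 - 93b - 165) + ((11312/225)b**2 + (45248/225)b - 11312/45)
  45b**3 + 213b**2 - 93b - 165 = ((10125/11312)b + 7425/11312)((11312/225)b**2 + (45248/225)b - 11312/45) + (0)
Last nonzero remainder: (11312/225)b**2 + (45248/225)b - 11312/45. Dividing through by 11312/225 gives the monic gcd b**2 + 4b - 5.
Cancel b**2 + 4b - 5 from numerator and denominator to get the reduced form.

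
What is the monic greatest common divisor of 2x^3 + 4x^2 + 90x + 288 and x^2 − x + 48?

By polynomial division,
  2x^3 + 4x^2 + 90x + 288 = (2x + 6)(x^2 − x + 48) + (0)
The last nonzero remainder x^2 − x + 48 is already monic.

x^2 − x + 48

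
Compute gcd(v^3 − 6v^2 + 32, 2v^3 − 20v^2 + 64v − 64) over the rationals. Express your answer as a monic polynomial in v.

Apply the Euclidean algorithm:
  v^3 − 6v^2 + 32 = (1/2)(2v^3 − 20v^2 + 64v − 64) + (4v^2 − 32v + 64)
  2v^3 − 20v^2 + 64v − 64 = ((1/2)v − 1)(4v^2 − 32v + 64) + (0)
Last nonzero remainder: 4v^2 − 32v + 64. Dividing through by 4 gives the monic gcd v^2 − 8v + 16.

v^2 − 8v + 16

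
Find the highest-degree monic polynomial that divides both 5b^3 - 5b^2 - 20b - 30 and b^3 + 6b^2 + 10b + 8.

Apply the Euclidean algorithm:
  5b^3 - 5b^2 - 20b - 30 = (5)(b^3 + 6b^2 + 10b + 8) + (-35b^2 - 70b - 70)
  b^3 + 6b^2 + 10b + 8 = (-(1/35)b - 4/35)(-35b^2 - 70b - 70) + (0)
Last nonzero remainder: -35b^2 - 70b - 70. Dividing through by -35 gives the monic gcd b^2 + 2b + 2.

b^2 + 2b + 2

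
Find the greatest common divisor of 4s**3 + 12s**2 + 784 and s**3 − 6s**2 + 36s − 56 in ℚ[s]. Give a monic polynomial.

By polynomial division,
  4s**3 + 12s**2 + 784 = (4)(s**3 − 6s**2 + 36s − 56) + (36s**2 − 144s + 1008)
  s**3 − 6s**2 + 36s − 56 = ((1/36)s − 1/18)(36s**2 − 144s + 1008) + (0)
Last nonzero remainder: 36s**2 − 144s + 1008. Dividing through by 36 gives the monic gcd s**2 − 4s + 28.

s**2 − 4s + 28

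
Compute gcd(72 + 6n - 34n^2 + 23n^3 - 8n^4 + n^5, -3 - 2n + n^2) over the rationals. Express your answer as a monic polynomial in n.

Apply the Euclidean algorithm:
  n^5 - 8n^4 + 23n^3 - 34n^2 + 6n + 72 = (n^3 - 6n^2 + 14n - 24)(n^2 - 2n - 3) + (0)
The last nonzero remainder n^2 - 2n - 3 is already monic.

-3 - 2n + n^2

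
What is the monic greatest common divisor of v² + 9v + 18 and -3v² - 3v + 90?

v + 6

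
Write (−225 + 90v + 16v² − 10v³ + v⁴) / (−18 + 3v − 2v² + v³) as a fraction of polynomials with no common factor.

(75 − 5v − 7v² + v³)/(6 + v + v²)

By polynomial division,
  v⁴ − 10v³ + 16v² + 90v − 225 = (v − 8)(v³ − 2v² + 3v − 18) + (−3v² + 132v − 369)
  v³ − 2v² + 3v − 18 = (−(1/3)v − 14)(−3v² + 132v − 369) + (1728v − 5184)
  −3v² + 132v − 369 = (−(1/576)v + 41/576)(1728v − 5184) + (0)
Last nonzero remainder: 1728v − 5184. Dividing through by 1728 gives the monic gcd v − 3.
Cancel v − 3 from numerator and denominator to get the reduced form.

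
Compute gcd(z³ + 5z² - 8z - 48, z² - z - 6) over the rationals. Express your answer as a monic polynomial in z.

z - 3

Euclidean algorithm in ℚ[z]:
  z³ + 5z² - 8z - 48 = (z + 6)(z² - z - 6) + (4z - 12)
  z² - z - 6 = ((1/4)z + 1/2)(4z - 12) + (0)
Last nonzero remainder: 4z - 12. Dividing through by 4 gives the monic gcd z - 3.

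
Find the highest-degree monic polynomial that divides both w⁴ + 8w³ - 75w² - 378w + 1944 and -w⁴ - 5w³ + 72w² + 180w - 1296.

Euclidean algorithm in ℚ[w]:
  w⁴ + 8w³ - 75w² - 378w + 1944 = (-1)(-w⁴ - 5w³ + 72w² + 180w - 1296) + (3w³ - 3w² - 198w + 648)
  -w⁴ - 5w³ + 72w² + 180w - 1296 = (-(1/3)w - 2)(3w³ - 3w² - 198w + 648) + (0)
Last nonzero remainder: 3w³ - 3w² - 198w + 648. Dividing through by 3 gives the monic gcd w³ - w² - 66w + 216.

w³ - w² - 66w + 216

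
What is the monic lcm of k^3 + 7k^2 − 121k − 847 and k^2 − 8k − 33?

k^4 + 10k^3 − 100k^2 − 1210k − 2541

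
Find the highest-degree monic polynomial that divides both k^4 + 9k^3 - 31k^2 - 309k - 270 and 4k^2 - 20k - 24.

Apply the Euclidean algorithm:
  k^4 + 9k^3 - 31k^2 - 309k - 270 = ((1/4)k^2 + (7/2)k + 45/4)(4k^2 - 20k - 24) + (0)
Last nonzero remainder: 4k^2 - 20k - 24. Dividing through by 4 gives the monic gcd k^2 - 5k - 6.

k^2 - 5k - 6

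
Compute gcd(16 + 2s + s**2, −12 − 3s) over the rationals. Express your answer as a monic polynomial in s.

Repeated division with remainder:
  s**2 + 2s + 16 = (−(1/3)s + 2/3)(−3s − 12) + (24)
  −3s − 12 = (−(1/8)s − 1/2)(24) + (0)
The last nonzero remainder is the constant 24, so the polynomials are coprime and gcd = 1.

1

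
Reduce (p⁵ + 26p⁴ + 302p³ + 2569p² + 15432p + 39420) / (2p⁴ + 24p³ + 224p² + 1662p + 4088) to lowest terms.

(p³ + 25p² + 204p + 540)/(2p² + 22p + 56)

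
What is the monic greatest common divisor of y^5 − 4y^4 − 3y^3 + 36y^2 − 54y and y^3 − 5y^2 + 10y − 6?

y^2 − 4y + 6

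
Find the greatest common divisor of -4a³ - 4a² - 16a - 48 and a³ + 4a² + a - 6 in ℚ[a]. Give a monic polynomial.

a + 2

Repeated division with remainder:
  -4a³ - 4a² - 16a - 48 = (-4)(a³ + 4a² + a - 6) + (12a² - 12a - 72)
  a³ + 4a² + a - 6 = ((1/12)a + 5/12)(12a² - 12a - 72) + (12a + 24)
  12a² - 12a - 72 = (a - 3)(12a + 24) + (0)
Last nonzero remainder: 12a + 24. Dividing through by 12 gives the monic gcd a + 2.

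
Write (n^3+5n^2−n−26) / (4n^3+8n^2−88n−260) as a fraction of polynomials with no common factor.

(n−2)/(4n−20)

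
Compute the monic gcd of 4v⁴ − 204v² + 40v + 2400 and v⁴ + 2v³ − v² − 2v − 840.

v² + v − 30

Euclidean algorithm in ℚ[v]:
  4v⁴ − 204v² + 40v + 2400 = (4)(v⁴ + 2v³ − v² − 2v − 840) + (−8v³ − 200v² + 48v + 5760)
  v⁴ + 2v³ − v² − 2v − 840 = (−(1/8)v + 23/8)(−8v³ − 200v² + 48v + 5760) + (580v² + 580v − 17400)
  −8v³ − 200v² + 48v + 5760 = (−(2/145)v − 48/145)(580v² + 580v − 17400) + (0)
Last nonzero remainder: 580v² + 580v − 17400. Dividing through by 580 gives the monic gcd v² + v − 30.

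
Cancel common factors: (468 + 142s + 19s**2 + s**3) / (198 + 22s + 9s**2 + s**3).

(52 + 10s + s**2)/(22 + s**2)

Apply the Euclidean algorithm:
  s**3 + 19s**2 + 142s + 468 = (s**3 + 9s**2 + 22s + 198) + (10s**2 + 120s + 270)
  s**3 + 9s**2 + 22s + 198 = ((1/10)s - 3/10)(10s**2 + 120s + 270) + (31s + 279)
  10s**2 + 120s + 270 = ((10/31)s + 30/31)(31s + 279) + (0)
Last nonzero remainder: 31s + 279. Dividing through by 31 gives the monic gcd s + 9.
Cancel s + 9 from numerator and denominator to get the reduced form.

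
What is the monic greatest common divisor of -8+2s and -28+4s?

Apply the Euclidean algorithm:
  2s-8 = (1/2)(4s-28) + (6)
  4s-28 = ((2/3)s-14/3)(6) + (0)
The last nonzero remainder is the constant 6, so the polynomials are coprime and gcd = 1.

1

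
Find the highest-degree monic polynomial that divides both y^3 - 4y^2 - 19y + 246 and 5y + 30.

y + 6

Apply the Euclidean algorithm:
  y^3 - 4y^2 - 19y + 246 = ((1/5)y^2 - 2y + 41/5)(5y + 30) + (0)
Last nonzero remainder: 5y + 30. Dividing through by 5 gives the monic gcd y + 6.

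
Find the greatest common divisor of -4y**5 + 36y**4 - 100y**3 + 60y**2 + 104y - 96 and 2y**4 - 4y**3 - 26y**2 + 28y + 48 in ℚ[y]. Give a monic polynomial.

Euclidean algorithm in ℚ[y]:
  -4y**5 + 36y**4 - 100y**3 + 60y**2 + 104y - 96 = (-2y + 14)(2y**4 - 4y**3 - 26y**2 + 28y + 48) + (-96y**3 + 480y**2 - 192y - 768)
  2y**4 - 4y**3 - 26y**2 + 28y + 48 = (-(1/48)y - 1/16)(-96y**3 + 480y**2 - 192y - 768) + (0)
Last nonzero remainder: -96y**3 + 480y**2 - 192y - 768. Dividing through by -96 gives the monic gcd y**3 - 5y**2 + 2y + 8.

y**3 - 5y**2 + 2y + 8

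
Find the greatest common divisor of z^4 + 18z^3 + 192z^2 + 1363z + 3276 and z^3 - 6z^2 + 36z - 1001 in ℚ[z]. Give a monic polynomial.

Apply the Euclidean algorithm:
  z^4 + 18z^3 + 192z^2 + 1363z + 3276 = (z + 24)(z^3 - 6z^2 + 36z - 1001) + (300z^2 + 1500z + 27300)
  z^3 - 6z^2 + 36z - 1001 = ((1/300)z - 11/300)(300z^2 + 1500z + 27300) + (0)
Last nonzero remainder: 300z^2 + 1500z + 27300. Dividing through by 300 gives the monic gcd z^2 + 5z + 91.

z^2 + 5z + 91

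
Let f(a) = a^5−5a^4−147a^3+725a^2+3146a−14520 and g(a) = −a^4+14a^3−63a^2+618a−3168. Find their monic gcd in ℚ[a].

a^2−17a+66

Apply the Euclidean algorithm:
  a^5−5a^4−147a^3+725a^2+3146a−14520 = (−a−9)(−a^4+14a^3−63a^2+618a−3168) + (−84a^3+776a^2+5540a−43032)
  −a^4+14a^3−63a^2+618a−3168 = ((1/84)a−25/441)(−84a^3+776a^2+5540a−43032) + (−(37468/441)a^2+(636956/441)a−824296/147)
  −84a^3+776a^2+5540a−43032 = ((9261/9367)a+71883/9367)(−(37468/441)a^2+(636956/441)a−824296/147) + (0)
Last nonzero remainder: −(37468/441)a^2+(636956/441)a−824296/147. Dividing through by −37468/441 gives the monic gcd a^2−17a+66.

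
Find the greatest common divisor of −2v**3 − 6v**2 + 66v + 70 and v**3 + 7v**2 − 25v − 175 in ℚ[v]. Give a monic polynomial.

v**2 + 2v − 35

Apply the Euclidean algorithm:
  −2v**3 − 6v**2 + 66v + 70 = (−2)(v**3 + 7v**2 − 25v − 175) + (8v**2 + 16v − 280)
  v**3 + 7v**2 − 25v − 175 = ((1/8)v + 5/8)(8v**2 + 16v − 280) + (0)
Last nonzero remainder: 8v**2 + 16v − 280. Dividing through by 8 gives the monic gcd v**2 + 2v − 35.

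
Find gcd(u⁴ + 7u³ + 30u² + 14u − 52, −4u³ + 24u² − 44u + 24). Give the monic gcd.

u − 1

By polynomial division,
  u⁴ + 7u³ + 30u² + 14u − 52 = (−(1/4)u − 13/4)(−4u³ + 24u² − 44u + 24) + (97u² − 123u + 26)
  −4u³ + 24u² − 44u + 24 = (−(4/97)u + 1836/9409)(97u² − 123u + 26) + (−(178080/9409)u + 178080/9409)
  97u² − 123u + 26 = (−(912673/178080)u + 122317/89040)(−(178080/9409)u + 178080/9409) + (0)
Last nonzero remainder: −(178080/9409)u + 178080/9409. Dividing through by −178080/9409 gives the monic gcd u − 1.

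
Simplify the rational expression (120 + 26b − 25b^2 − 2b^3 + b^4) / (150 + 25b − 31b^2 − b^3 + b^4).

(4 + b)/(5 + b)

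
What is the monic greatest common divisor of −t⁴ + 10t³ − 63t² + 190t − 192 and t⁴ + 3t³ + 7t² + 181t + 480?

Apply the Euclidean algorithm:
  −t⁴ + 10t³ − 63t² + 190t − 192 = (−1)(t⁴ + 3t³ + 7t² + 181t + 480) + (13t³ − 56t² + 371t + 288)
  t⁴ + 3t³ + 7t² + 181t + 480 = ((1/13)t + 95/169)(13t³ − 56t² + 371t + 288) + ((1680/169)t² − (8400/169)t + 53760/169)
  13t³ − 56t² + 371t + 288 = ((2197/1680)t + 507/560)((1680/169)t² − (8400/169)t + 53760/169) + (0)
Last nonzero remainder: (1680/169)t² − (8400/169)t + 53760/169. Dividing through by 1680/169 gives the monic gcd t² − 5t + 32.

t² − 5t + 32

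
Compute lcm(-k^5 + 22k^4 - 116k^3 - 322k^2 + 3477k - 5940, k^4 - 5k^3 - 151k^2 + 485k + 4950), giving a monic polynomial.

k^6 - 12k^5 - 104k^4 + 1482k^3 - 257k^2 - 28830k + 59400

Repeated division with remainder:
  -k^5 + 22k^4 - 116k^3 - 322k^2 + 3477k - 5940 = (-k + 17)(k^4 - 5k^3 - 151k^2 + 485k + 4950) + (-182k^3 + 2730k^2 + 182k - 90090)
  k^4 - 5k^3 - 151k^2 + 485k + 4950 = (-(1/182)k - 5/91)(-182k^3 + 2730k^2 + 182k - 90090) + (0)
Last nonzero remainder: -182k^3 + 2730k^2 + 182k - 90090. Dividing through by -182 gives the monic gcd k^3 - 15k^2 - k + 495.
Then lcm(f, g) = f·g / gcd(f, g); expanding and making the result monic gives the answer.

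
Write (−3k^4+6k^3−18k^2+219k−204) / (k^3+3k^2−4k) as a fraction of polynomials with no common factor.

Repeated division with remainder:
  −3k^4+6k^3−18k^2+219k−204 = (−3k+15)(k^3+3k^2−4k) + (−75k^2+279k−204)
  k^3+3k^2−4k = (−(1/75)k−56/625)(−75k^2+279k−204) + ((11424/625)k−11424/625)
  −75k^2+279k−204 = (−(15625/3808)k+625/56)((11424/625)k−11424/625) + (0)
Last nonzero remainder: (11424/625)k−11424/625. Dividing through by 11424/625 gives the monic gcd k−1.
Cancel k−1 from numerator and denominator to get the reduced form.

(−3k^3+3k^2−15k+204)/(k^2+4k)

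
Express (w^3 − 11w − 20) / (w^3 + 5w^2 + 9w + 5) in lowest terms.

(w − 4)/(w + 1)

Euclidean algorithm in ℚ[w]:
  w^3 − 11w − 20 = (w^3 + 5w^2 + 9w + 5) + (−5w^2 − 20w − 25)
  w^3 + 5w^2 + 9w + 5 = (−(1/5)w − 1/5)(−5w^2 − 20w − 25) + (0)
Last nonzero remainder: −5w^2 − 20w − 25. Dividing through by −5 gives the monic gcd w^2 + 4w + 5.
Cancel w^2 + 4w + 5 from numerator and denominator to get the reduced form.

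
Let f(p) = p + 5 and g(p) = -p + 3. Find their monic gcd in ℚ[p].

Euclidean algorithm in ℚ[p]:
  p + 5 = (-1)(-p + 3) + (8)
  -p + 3 = (-(1/8)p + 3/8)(8) + (0)
The last nonzero remainder is the constant 8, so the polynomials are coprime and gcd = 1.

1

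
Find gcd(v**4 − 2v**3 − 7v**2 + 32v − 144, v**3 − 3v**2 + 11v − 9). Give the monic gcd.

v**2 − 2v + 9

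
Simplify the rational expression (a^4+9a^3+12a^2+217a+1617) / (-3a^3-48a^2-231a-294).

(-a^2+5a-33)/(3a+6)

Repeated division with remainder:
  a^4+9a^3+12a^2+217a+1617 = (-(1/3)a+7/3)(-3a^3-48a^2-231a-294) + (47a^2+658a+2303)
  -3a^3-48a^2-231a-294 = (-(3/47)a-6/47)(47a^2+658a+2303) + (0)
Last nonzero remainder: 47a^2+658a+2303. Dividing through by 47 gives the monic gcd a^2+14a+49.
Cancel a^2+14a+49 from numerator and denominator to get the reduced form.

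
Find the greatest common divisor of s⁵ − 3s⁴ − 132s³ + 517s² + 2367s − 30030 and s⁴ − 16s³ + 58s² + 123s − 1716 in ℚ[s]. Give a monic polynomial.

s³ − 20s² + 138s − 429

By polynomial division,
  s⁵ − 3s⁴ − 132s³ + 517s² + 2367s − 30030 = (s + 13)(s⁴ − 16s³ + 58s² + 123s − 1716) + (18s³ − 360s² + 2484s − 7722)
  s⁴ − 16s³ + 58s² + 123s − 1716 = ((1/18)s + 2/9)(18s³ − 360s² + 2484s − 7722) + (0)
Last nonzero remainder: 18s³ − 360s² + 2484s − 7722. Dividing through by 18 gives the monic gcd s³ − 20s² + 138s − 429.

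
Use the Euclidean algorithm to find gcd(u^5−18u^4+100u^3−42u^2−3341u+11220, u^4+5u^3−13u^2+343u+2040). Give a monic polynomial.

u^3−3u^2+11u+255

Apply the Euclidean algorithm:
  u^5−18u^4+100u^3−42u^2−3341u+11220 = (u−23)(u^4+5u^3−13u^2+343u+2040) + (228u^3−684u^2+2508u+58140)
  u^4+5u^3−13u^2+343u+2040 = ((1/228)u+2/57)(228u^3−684u^2+2508u+58140) + (0)
Last nonzero remainder: 228u^3−684u^2+2508u+58140. Dividing through by 228 gives the monic gcd u^3−3u^2+11u+255.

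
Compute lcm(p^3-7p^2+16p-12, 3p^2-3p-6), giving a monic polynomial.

Euclidean algorithm in ℚ[p]:
  p^3-7p^2+16p-12 = ((1/3)p-2)(3p^2-3p-6) + (12p-24)
  3p^2-3p-6 = ((1/4)p+1/4)(12p-24) + (0)
Last nonzero remainder: 12p-24. Dividing through by 12 gives the monic gcd p-2.
Then lcm(f, g) = f·g / gcd(f, g); expanding and making the result monic gives the answer.

p^4-6p^3+9p^2+4p-12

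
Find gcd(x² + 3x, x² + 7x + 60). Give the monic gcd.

Repeated division with remainder:
  x² + 3x = (x² + 7x + 60) + (-4x - 60)
  x² + 7x + 60 = (-(1/4)x + 2)(-4x - 60) + (180)
  -4x - 60 = (-(1/45)x - 1/3)(180) + (0)
The last nonzero remainder is the constant 180, so the polynomials are coprime and gcd = 1.

1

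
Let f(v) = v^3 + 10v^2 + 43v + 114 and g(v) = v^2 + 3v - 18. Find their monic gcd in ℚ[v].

Repeated division with remainder:
  v^3 + 10v^2 + 43v + 114 = (v + 7)(v^2 + 3v - 18) + (40v + 240)
  v^2 + 3v - 18 = ((1/40)v - 3/40)(40v + 240) + (0)
Last nonzero remainder: 40v + 240. Dividing through by 40 gives the monic gcd v + 6.

v + 6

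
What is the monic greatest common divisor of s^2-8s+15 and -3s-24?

Apply the Euclidean algorithm:
  s^2-8s+15 = (-(1/3)s+16/3)(-3s-24) + (143)
  -3s-24 = (-(3/143)s-24/143)(143) + (0)
The last nonzero remainder is the constant 143, so the polynomials are coprime and gcd = 1.

1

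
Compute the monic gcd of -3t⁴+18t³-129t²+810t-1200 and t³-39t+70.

Euclidean algorithm in ℚ[t]:
  -3t⁴+18t³-129t²+810t-1200 = (-3t+18)(t³-39t+70) + (-246t²+1722t-2460)
  t³-39t+70 = (-(1/246)t-7/246)(-246t²+1722t-2460) + (0)
Last nonzero remainder: -246t²+1722t-2460. Dividing through by -246 gives the monic gcd t²-7t+10.

t²-7t+10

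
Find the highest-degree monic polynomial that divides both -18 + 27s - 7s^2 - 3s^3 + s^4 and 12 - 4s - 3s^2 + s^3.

By polynomial division,
  s^4 - 3s^3 - 7s^2 + 27s - 18 = (s)(s^3 - 3s^2 - 4s + 12) + (-3s^2 + 15s - 18)
  s^3 - 3s^2 - 4s + 12 = (-(1/3)s - 2/3)(-3s^2 + 15s - 18) + (0)
Last nonzero remainder: -3s^2 + 15s - 18. Dividing through by -3 gives the monic gcd s^2 - 5s + 6.

6 - 5s + s^2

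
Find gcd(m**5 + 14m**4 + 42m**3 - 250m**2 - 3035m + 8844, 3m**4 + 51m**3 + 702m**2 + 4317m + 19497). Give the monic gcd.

Apply the Euclidean algorithm:
  m**5 + 14m**4 + 42m**3 - 250m**2 - 3035m + 8844 = ((1/3)m - 1)(3m**4 + 51m**3 + 702m**2 + 4317m + 19497) + (-141m**3 - 987m**2 - 5217m + 28341)
  3m**4 + 51m**3 + 702m**2 + 4317m + 19497 = (-(1/47)m - 10/47)(-141m**3 - 987m**2 - 5217m + 28341) + (381m**2 + 3810m + 25527)
  -141m**3 - 987m**2 - 5217m + 28341 = (-(47/127)m + 141/127)(381m**2 + 3810m + 25527) + (0)
Last nonzero remainder: 381m**2 + 3810m + 25527. Dividing through by 381 gives the monic gcd m**2 + 10m + 67.

m**2 + 10m + 67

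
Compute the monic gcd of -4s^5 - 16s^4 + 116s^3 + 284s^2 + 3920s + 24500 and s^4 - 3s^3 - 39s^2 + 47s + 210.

Repeated division with remainder:
  -4s^5 - 16s^4 + 116s^3 + 284s^2 + 3920s + 24500 = (-4s - 28)(s^4 - 3s^3 - 39s^2 + 47s + 210) + (-124s^3 - 620s^2 + 6076s + 30380)
  s^4 - 3s^3 - 39s^2 + 47s + 210 = (-(1/124)s + 2/31)(-124s^3 - 620s^2 + 6076s + 30380) + (50s^2 - 100s - 1750)
  -124s^3 - 620s^2 + 6076s + 30380 = (-(62/25)s - 434/25)(50s^2 - 100s - 1750) + (0)
Last nonzero remainder: 50s^2 - 100s - 1750. Dividing through by 50 gives the monic gcd s^2 - 2s - 35.

s^2 - 2s - 35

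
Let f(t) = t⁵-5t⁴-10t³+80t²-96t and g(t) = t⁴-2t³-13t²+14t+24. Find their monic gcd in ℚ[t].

By polynomial division,
  t⁵-5t⁴-10t³+80t²-96t = (t-3)(t⁴-2t³-13t²+14t+24) + (-3t³+27t²-78t+72)
  t⁴-2t³-13t²+14t+24 = (-(1/3)t-7/3)(-3t³+27t²-78t+72) + (24t²-144t+192)
  -3t³+27t²-78t+72 = (-(1/8)t+3/8)(24t²-144t+192) + (0)
Last nonzero remainder: 24t²-144t+192. Dividing through by 24 gives the monic gcd t²-6t+8.

t²-6t+8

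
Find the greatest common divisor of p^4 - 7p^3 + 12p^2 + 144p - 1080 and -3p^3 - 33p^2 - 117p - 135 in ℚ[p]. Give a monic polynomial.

p + 5

Euclidean algorithm in ℚ[p]:
  p^4 - 7p^3 + 12p^2 + 144p - 1080 = (-(1/3)p + 6)(-3p^3 - 33p^2 - 117p - 135) + (171p^2 + 801p - 270)
  -3p^3 - 33p^2 - 117p - 135 = (-(1/57)p - 40/361)(171p^2 + 801p - 270) + (-(11907/361)p - 59535/361)
  171p^2 + 801p - 270 = (-(6859/1323)p + 722/441)(-(11907/361)p - 59535/361) + (0)
Last nonzero remainder: -(11907/361)p - 59535/361. Dividing through by -11907/361 gives the monic gcd p + 5.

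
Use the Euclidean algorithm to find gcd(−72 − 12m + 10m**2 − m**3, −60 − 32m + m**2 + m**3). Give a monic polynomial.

−12 − 4m + m**2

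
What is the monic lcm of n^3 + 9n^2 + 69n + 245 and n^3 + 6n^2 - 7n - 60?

Apply the Euclidean algorithm:
  n^3 + 9n^2 + 69n + 245 = (n^3 + 6n^2 - 7n - 60) + (3n^2 + 76n + 305)
  n^3 + 6n^2 - 7n - 60 = ((1/3)n - 58/9)(3n^2 + 76n + 305) + ((3430/9)n + 17150/9)
  3n^2 + 76n + 305 = ((27/3430)n + 549/3430)((3430/9)n + 17150/9) + (0)
Last nonzero remainder: (3430/9)n + 17150/9. Dividing through by 3430/9 gives the monic gcd n + 5.
Then lcm(f, g) = f·g / gcd(f, g); expanding and making the result monic gives the answer.

n^5 + 10n^4 + 66n^3 + 206n^2 - 583n - 2940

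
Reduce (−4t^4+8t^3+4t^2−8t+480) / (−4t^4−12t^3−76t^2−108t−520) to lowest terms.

(t^2−t−12)/(t^2+4t+13)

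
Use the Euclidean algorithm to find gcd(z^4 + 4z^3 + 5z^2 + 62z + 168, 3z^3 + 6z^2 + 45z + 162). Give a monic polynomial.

By polynomial division,
  z^4 + 4z^3 + 5z^2 + 62z + 168 = ((1/3)z + 2/3)(3z^3 + 6z^2 + 45z + 162) + (−14z^2 − 22z + 60)
  3z^3 + 6z^2 + 45z + 162 = (−(3/14)z − 9/98)(−14z^2 − 22z + 60) + ((2736/49)z + 8208/49)
  −14z^2 − 22z + 60 = (−(343/1368)z + 245/684)((2736/49)z + 8208/49) + (0)
Last nonzero remainder: (2736/49)z + 8208/49. Dividing through by 2736/49 gives the monic gcd z + 3.

z + 3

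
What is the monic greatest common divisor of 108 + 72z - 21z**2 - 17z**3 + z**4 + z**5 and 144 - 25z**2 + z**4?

-9 + z**2

By polynomial division,
  z**5 + z**4 - 17z**3 - 21z**2 + 72z + 108 = (z + 1)(z**4 - 25z**2 + 144) + (8z**3 + 4z**2 - 72z - 36)
  z**4 - 25z**2 + 144 = ((1/8)z - 1/16)(8z**3 + 4z**2 - 72z - 36) + (-(63/4)z**2 + 567/4)
  8z**3 + 4z**2 - 72z - 36 = (-(32/63)z - 16/63)(-(63/4)z**2 + 567/4) + (0)
Last nonzero remainder: -(63/4)z**2 + 567/4. Dividing through by -63/4 gives the monic gcd z**2 - 9.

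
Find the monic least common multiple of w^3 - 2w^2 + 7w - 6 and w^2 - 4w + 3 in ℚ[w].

w^4 - 5w^3 + 13w^2 - 27w + 18

By polynomial division,
  w^3 - 2w^2 + 7w - 6 = (w + 2)(w^2 - 4w + 3) + (12w - 12)
  w^2 - 4w + 3 = ((1/12)w - 1/4)(12w - 12) + (0)
Last nonzero remainder: 12w - 12. Dividing through by 12 gives the monic gcd w - 1.
Then lcm(f, g) = f·g / gcd(f, g); expanding and making the result monic gives the answer.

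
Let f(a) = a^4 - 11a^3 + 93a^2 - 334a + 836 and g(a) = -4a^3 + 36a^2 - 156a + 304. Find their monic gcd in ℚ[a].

Apply the Euclidean algorithm:
  a^4 - 11a^3 + 93a^2 - 334a + 836 = (-(1/4)a + 1/2)(-4a^3 + 36a^2 - 156a + 304) + (36a^2 - 180a + 684)
  -4a^3 + 36a^2 - 156a + 304 = (-(1/9)a + 4/9)(36a^2 - 180a + 684) + (0)
Last nonzero remainder: 36a^2 - 180a + 684. Dividing through by 36 gives the monic gcd a^2 - 5a + 19.

a^2 - 5a + 19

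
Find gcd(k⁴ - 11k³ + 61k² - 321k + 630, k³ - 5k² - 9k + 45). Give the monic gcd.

k - 3

Repeated division with remainder:
  k⁴ - 11k³ + 61k² - 321k + 630 = (k - 6)(k³ - 5k² - 9k + 45) + (40k² - 420k + 900)
  k³ - 5k² - 9k + 45 = ((1/40)k + 11/80)(40k² - 420k + 900) + ((105/4)k - 315/4)
  40k² - 420k + 900 = ((32/21)k - 80/7)((105/4)k - 315/4) + (0)
Last nonzero remainder: (105/4)k - 315/4. Dividing through by 105/4 gives the monic gcd k - 3.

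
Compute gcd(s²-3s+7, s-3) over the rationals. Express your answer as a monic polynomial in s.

1

Apply the Euclidean algorithm:
  s²-3s+7 = (s)(s-3) + (7)
  s-3 = ((1/7)s-3/7)(7) + (0)
The last nonzero remainder is the constant 7, so the polynomials are coprime and gcd = 1.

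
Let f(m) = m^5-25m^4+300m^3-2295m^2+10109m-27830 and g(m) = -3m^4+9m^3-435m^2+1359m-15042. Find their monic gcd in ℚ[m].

m^2-5m+46

Repeated division with remainder:
  m^5-25m^4+300m^3-2295m^2+10109m-27830 = (-(1/3)m+22/3)(-3m^4+9m^3-435m^2+1359m-15042) + (89m^3+1348m^2-4871m+82478)
  -3m^4+9m^3-435m^2+1359m-15042 = (-(3/89)m+4845/7921)(89m^3+1348m^2-4871m+82478) + (-(11277252/7921)m^2+(56386260/7921)m-518753592/7921)
  89m^3+1348m^2-4871m+82478 = (-(704969/11277252)m-14202353/11277252)(-(11277252/7921)m^2+(56386260/7921)m-518753592/7921) + (0)
Last nonzero remainder: -(11277252/7921)m^2+(56386260/7921)m-518753592/7921. Dividing through by -11277252/7921 gives the monic gcd m^2-5m+46.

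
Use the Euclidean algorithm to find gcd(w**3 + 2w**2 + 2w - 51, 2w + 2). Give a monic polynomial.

1

Apply the Euclidean algorithm:
  w**3 + 2w**2 + 2w - 51 = ((1/2)w**2 + (1/2)w + 1/2)(2w + 2) + (-52)
  2w + 2 = (-(1/26)w - 1/26)(-52) + (0)
The last nonzero remainder is the constant -52, so the polynomials are coprime and gcd = 1.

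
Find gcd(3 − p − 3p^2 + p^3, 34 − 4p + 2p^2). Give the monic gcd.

1

By polynomial division,
  p^3 − 3p^2 − p + 3 = ((1/2)p − 1/2)(2p^2 − 4p + 34) + (−20p + 20)
  2p^2 − 4p + 34 = (−(1/10)p + 1/10)(−20p + 20) + (32)
  −20p + 20 = (−(5/8)p + 5/8)(32) + (0)
The last nonzero remainder is the constant 32, so the polynomials are coprime and gcd = 1.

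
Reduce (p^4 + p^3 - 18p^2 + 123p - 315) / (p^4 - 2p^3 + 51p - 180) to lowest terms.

(p + 7)/(p + 4)

Apply the Euclidean algorithm:
  p^4 + p^3 - 18p^2 + 123p - 315 = (p^4 - 2p^3 + 51p - 180) + (3p^3 - 18p^2 + 72p - 135)
  p^4 - 2p^3 + 51p - 180 = ((1/3)p + 4/3)(3p^3 - 18p^2 + 72p - 135) + (0)
Last nonzero remainder: 3p^3 - 18p^2 + 72p - 135. Dividing through by 3 gives the monic gcd p^3 - 6p^2 + 24p - 45.
Cancel p^3 - 6p^2 + 24p - 45 from numerator and denominator to get the reduced form.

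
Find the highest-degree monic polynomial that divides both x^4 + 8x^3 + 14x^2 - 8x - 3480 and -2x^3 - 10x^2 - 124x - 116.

Repeated division with remainder:
  x^4 + 8x^3 + 14x^2 - 8x - 3480 = (-(1/2)x - 3/2)(-2x^3 - 10x^2 - 124x - 116) + (-63x^2 - 252x - 3654)
  -2x^3 - 10x^2 - 124x - 116 = ((2/63)x + 2/63)(-63x^2 - 252x - 3654) + (0)
Last nonzero remainder: -63x^2 - 252x - 3654. Dividing through by -63 gives the monic gcd x^2 + 4x + 58.

x^2 + 4x + 58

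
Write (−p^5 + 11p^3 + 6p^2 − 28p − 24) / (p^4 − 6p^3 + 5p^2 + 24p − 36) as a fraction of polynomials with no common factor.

(−p^2 − 3p − 2)/(p − 3)

By polynomial division,
  −p^5 + 11p^3 + 6p^2 − 28p − 24 = (−p − 6)(p^4 − 6p^3 + 5p^2 + 24p − 36) + (−20p^3 + 60p^2 + 80p − 240)
  p^4 − 6p^3 + 5p^2 + 24p − 36 = (−(1/20)p + 3/20)(−20p^3 + 60p^2 + 80p − 240) + (0)
Last nonzero remainder: −20p^3 + 60p^2 + 80p − 240. Dividing through by −20 gives the monic gcd p^3 − 3p^2 − 4p + 12.
Cancel p^3 − 3p^2 − 4p + 12 from numerator and denominator to get the reduced form.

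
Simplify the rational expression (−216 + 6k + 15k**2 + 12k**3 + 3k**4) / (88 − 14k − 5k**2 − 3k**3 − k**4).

(−27 − 6k − 3k**2)/(11 + k + k**2)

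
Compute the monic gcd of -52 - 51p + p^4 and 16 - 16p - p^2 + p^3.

-4 + p

Repeated division with remainder:
  p^4 - 51p - 52 = (p + 1)(p^3 - p^2 - 16p + 16) + (17p^2 - 51p - 68)
  p^3 - p^2 - 16p + 16 = ((1/17)p + 2/17)(17p^2 - 51p - 68) + (-6p + 24)
  17p^2 - 51p - 68 = (-(17/6)p - 17/6)(-6p + 24) + (0)
Last nonzero remainder: -6p + 24. Dividing through by -6 gives the monic gcd p - 4.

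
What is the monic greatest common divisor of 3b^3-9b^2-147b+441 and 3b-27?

By polynomial division,
  3b^3-9b^2-147b+441 = (b^2+6b+5)(3b-27) + (576)
  3b-27 = ((1/192)b-3/64)(576) + (0)
The last nonzero remainder is the constant 576, so the polynomials are coprime and gcd = 1.

1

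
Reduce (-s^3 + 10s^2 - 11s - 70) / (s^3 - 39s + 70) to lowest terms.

Apply the Euclidean algorithm:
  -s^3 + 10s^2 - 11s - 70 = (-1)(s^3 - 39s + 70) + (10s^2 - 50s)
  s^3 - 39s + 70 = ((1/10)s + 1/2)(10s^2 - 50s) + (-14s + 70)
  10s^2 - 50s = (-(5/7)s)(-14s + 70) + (0)
Last nonzero remainder: -14s + 70. Dividing through by -14 gives the monic gcd s - 5.
Cancel s - 5 from numerator and denominator to get the reduced form.

(-s^2 + 5s + 14)/(s^2 + 5s - 14)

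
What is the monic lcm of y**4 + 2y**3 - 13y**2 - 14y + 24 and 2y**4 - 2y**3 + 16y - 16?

y**6 - 13y**4 + 20y**3 - 104y + 96

By polynomial division,
  y**4 + 2y**3 - 13y**2 - 14y + 24 = (1/2)(2y**4 - 2y**3 + 16y - 16) + (3y**3 - 13y**2 - 22y + 32)
  2y**4 - 2y**3 + 16y - 16 = ((2/3)y + 20/9)(3y**3 - 13y**2 - 22y + 32) + ((392/9)y**2 + (392/9)y - 784/9)
  3y**3 - 13y**2 - 22y + 32 = ((27/392)y - 18/49)((392/9)y**2 + (392/9)y - 784/9) + (0)
Last nonzero remainder: (392/9)y**2 + (392/9)y - 784/9. Dividing through by 392/9 gives the monic gcd y**2 + y - 2.
Then lcm(f, g) = f·g / gcd(f, g); expanding and making the result monic gives the answer.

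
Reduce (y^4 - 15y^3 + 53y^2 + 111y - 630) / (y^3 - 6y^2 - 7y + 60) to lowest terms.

Euclidean algorithm in ℚ[y]:
  y^4 - 15y^3 + 53y^2 + 111y - 630 = (y - 9)(y^3 - 6y^2 - 7y + 60) + (6y^2 - 12y - 90)
  y^3 - 6y^2 - 7y + 60 = ((1/6)y - 2/3)(6y^2 - 12y - 90) + (0)
Last nonzero remainder: 6y^2 - 12y - 90. Dividing through by 6 gives the monic gcd y^2 - 2y - 15.
Cancel y^2 - 2y - 15 from numerator and denominator to get the reduced form.

(y^2 - 13y + 42)/(y - 4)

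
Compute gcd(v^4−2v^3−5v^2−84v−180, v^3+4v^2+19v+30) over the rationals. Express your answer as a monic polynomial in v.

Euclidean algorithm in ℚ[v]:
  v^4−2v^3−5v^2−84v−180 = (v−6)(v^3+4v^2+19v+30) + (0)
The last nonzero remainder v^3+4v^2+19v+30 is already monic.

v^3+4v^2+19v+30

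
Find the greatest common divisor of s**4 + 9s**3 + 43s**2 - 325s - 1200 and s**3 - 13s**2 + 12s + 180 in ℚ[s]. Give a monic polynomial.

s + 3

Euclidean algorithm in ℚ[s]:
  s**4 + 9s**3 + 43s**2 - 325s - 1200 = (s + 22)(s**3 - 13s**2 + 12s + 180) + (317s**2 - 769s - 5160)
  s**3 - 13s**2 + 12s + 180 = ((1/317)s - 3352/100489)(317s**2 - 769s - 5160) + ((263900/100489)s + 791700/100489)
  317s**2 - 769s - 5160 = ((31855013/263900)s - 8642054/13195)((263900/100489)s + 791700/100489) + (0)
Last nonzero remainder: (263900/100489)s + 791700/100489. Dividing through by 263900/100489 gives the monic gcd s + 3.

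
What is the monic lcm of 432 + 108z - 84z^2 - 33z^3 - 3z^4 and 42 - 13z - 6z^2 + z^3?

Euclidean algorithm in ℚ[z]:
  -3z^4 - 33z^3 - 84z^2 + 108z + 432 = (-3z - 51)(z^3 - 6z^2 - 13z + 42) + (-429z^2 - 429z + 2574)
  z^3 - 6z^2 - 13z + 42 = (-(1/429)z + 7/429)(-429z^2 - 429z + 2574) + (0)
Last nonzero remainder: -429z^2 - 429z + 2574. Dividing through by -429 gives the monic gcd z^2 + z - 6.
Then lcm(f, g) = f·g / gcd(f, g); expanding and making the result monic gives the answer.

1008 + 108z - 232z^2 - 49z^3 + 4z^4 + z^5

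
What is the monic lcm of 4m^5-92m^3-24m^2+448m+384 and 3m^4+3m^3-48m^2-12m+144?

By polynomial division,
  4m^5-92m^3-24m^2+448m+384 = ((4/3)m-4/3)(3m^4+3m^3-48m^2-12m+144) + (-24m^3-72m^2+240m+576)
  3m^4+3m^3-48m^2-12m+144 = (-(1/8)m+1/4)(-24m^3-72m^2+240m+576) + (0)
Last nonzero remainder: -24m^3-72m^2+240m+576. Dividing through by -24 gives the monic gcd m^3+3m^2-10m-24.
Then lcm(f, g) = f·g / gcd(f, g); expanding and making the result monic gives the answer.

m^6-2m^5-23m^4+40m^3+124m^2-128m-192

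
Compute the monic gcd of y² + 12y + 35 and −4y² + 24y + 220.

Repeated division with remainder:
  y² + 12y + 35 = (−1/4)(−4y² + 24y + 220) + (18y + 90)
  −4y² + 24y + 220 = (−(2/9)y + 22/9)(18y + 90) + (0)
Last nonzero remainder: 18y + 90. Dividing through by 18 gives the monic gcd y + 5.

y + 5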